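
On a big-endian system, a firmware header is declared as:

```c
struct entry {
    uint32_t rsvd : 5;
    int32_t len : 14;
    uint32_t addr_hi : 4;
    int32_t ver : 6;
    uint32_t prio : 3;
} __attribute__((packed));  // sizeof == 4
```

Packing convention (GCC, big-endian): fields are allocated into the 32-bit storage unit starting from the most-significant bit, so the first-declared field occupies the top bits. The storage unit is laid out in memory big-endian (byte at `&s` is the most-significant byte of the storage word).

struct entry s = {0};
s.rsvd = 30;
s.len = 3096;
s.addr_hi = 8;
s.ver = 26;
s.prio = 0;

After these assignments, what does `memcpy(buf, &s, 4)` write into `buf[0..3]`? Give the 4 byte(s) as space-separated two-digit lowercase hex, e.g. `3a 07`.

[27+:5] rsvd=30 & 0x1f = 0x1e; word=0xf0000000
[13+:14] len=3096 & 0x3fff = 0xc18; word=0xf1830000
[9+:4] addr_hi=8 & 0xf = 0x8; word=0xf1831000
[3+:6] ver=26 & 0x3f = 0x1a; word=0xf18310d0
[0+:3] prio=0 & 0x7 = 0x0; word=0xf18310d0
word = 0xf18310d0 → big-endian bytes:
  [0]=0xf1  [1]=0x83  [2]=0x10  [3]=0xd0

f1 83 10 d0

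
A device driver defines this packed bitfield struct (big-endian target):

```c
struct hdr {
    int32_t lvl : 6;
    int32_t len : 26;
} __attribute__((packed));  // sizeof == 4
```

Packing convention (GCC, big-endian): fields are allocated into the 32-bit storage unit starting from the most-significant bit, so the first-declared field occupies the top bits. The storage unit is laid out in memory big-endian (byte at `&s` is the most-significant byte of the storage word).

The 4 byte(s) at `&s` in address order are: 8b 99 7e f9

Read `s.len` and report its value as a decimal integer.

[0]=0x8b [1]=0x99 [2]=0x7e [3]=0xf9 (big-endian) → word 0x8b997ef9
lvl:6 @ bit 26 → (0x8b997ef9>>26)&0x3f = 0x22
len:26 @ bit 0 → (0x8b997ef9>>0)&0x3ffffff = 0x3997ef9  ←
len signed 26b, MSB=1: 60391161 - 67108864 = -6717703

-6717703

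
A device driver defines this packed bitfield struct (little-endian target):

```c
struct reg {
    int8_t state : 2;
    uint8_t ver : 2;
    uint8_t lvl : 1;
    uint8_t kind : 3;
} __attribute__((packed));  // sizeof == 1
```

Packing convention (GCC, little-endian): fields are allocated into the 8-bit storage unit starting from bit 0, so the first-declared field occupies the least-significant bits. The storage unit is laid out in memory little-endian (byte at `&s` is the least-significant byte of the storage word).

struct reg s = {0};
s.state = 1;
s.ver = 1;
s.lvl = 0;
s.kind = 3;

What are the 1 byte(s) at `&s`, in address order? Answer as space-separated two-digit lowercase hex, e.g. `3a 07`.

65

state (2b) val=1 bits=0x1 at bit 0: 0x01
ver (2b) val=1 bits=0x1 at bit 2: 0x05
lvl (1b) val=0 bits=0x0 at bit 4: 0x05
kind (3b) val=3 bits=0x3 at bit 5: 0x65
word = 0x65 → little-endian bytes:
  [0]=0x65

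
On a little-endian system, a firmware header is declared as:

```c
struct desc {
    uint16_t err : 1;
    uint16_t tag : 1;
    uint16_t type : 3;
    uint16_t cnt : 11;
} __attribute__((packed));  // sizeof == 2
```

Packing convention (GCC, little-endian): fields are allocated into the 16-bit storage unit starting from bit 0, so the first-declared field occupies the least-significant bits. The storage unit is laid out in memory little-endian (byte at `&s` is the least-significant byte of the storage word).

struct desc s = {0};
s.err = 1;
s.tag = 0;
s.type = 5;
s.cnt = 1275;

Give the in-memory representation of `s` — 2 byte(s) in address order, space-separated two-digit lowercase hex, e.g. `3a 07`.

err:1 = 1 → 0x1 << 0 → word 0x0001
tag:1 = 0 → 0x0 << 1 → word 0x0001
type:3 = 5 → 0x5 << 2 → word 0x0015
cnt:11 = 1275 → 0x4fb << 5 → word 0x9f75
word = 0x9f75 → little-endian bytes:
  [0]=0x75  [1]=0x9f

75 9f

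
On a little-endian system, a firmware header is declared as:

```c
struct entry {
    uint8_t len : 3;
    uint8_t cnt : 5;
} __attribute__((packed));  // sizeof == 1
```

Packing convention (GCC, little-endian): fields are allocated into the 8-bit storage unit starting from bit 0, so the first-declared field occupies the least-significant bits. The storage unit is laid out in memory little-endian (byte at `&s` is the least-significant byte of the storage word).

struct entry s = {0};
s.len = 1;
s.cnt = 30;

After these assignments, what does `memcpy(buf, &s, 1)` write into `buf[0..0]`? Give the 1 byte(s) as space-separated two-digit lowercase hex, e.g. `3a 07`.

len:3 = 1 → 0x1 << 0 → word 0x01
cnt:5 = 30 → 0x1e << 3 → word 0xf1
word = 0xf1 → little-endian bytes:
  [0]=0xf1

f1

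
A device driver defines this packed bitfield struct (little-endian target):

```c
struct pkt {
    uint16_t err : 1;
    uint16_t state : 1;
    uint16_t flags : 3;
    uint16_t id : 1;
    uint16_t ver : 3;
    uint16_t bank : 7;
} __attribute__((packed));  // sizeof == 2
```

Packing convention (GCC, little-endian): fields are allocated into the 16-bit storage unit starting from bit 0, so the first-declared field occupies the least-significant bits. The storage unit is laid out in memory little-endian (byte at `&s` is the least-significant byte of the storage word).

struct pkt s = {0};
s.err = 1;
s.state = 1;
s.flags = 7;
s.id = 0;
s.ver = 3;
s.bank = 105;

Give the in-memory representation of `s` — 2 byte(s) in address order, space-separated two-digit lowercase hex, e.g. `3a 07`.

df d2

err:1 = 1 → 0x1 << 0 → word 0x0001
state:1 = 1 → 0x1 << 1 → word 0x0003
flags:3 = 7 → 0x7 << 2 → word 0x001f
id:1 = 0 → 0x0 << 5 → word 0x001f
ver:3 = 3 → 0x3 << 6 → word 0x00df
bank:7 = 105 → 0x69 << 9 → word 0xd2df
word = 0xd2df → little-endian bytes:
  [0]=0xdf  [1]=0xd2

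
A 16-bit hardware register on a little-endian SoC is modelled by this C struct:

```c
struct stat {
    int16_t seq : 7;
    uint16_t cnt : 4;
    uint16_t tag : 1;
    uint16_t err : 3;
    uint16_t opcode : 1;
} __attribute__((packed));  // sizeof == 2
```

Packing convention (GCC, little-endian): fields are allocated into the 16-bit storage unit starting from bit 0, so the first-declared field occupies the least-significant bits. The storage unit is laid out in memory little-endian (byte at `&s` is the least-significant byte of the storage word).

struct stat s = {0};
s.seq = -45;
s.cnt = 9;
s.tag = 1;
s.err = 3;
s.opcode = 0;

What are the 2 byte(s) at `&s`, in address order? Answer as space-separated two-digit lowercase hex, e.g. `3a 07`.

d3 3c

seq (7b) val=-45 bits=0x53 at bit 0: 0x0053
cnt (4b) val=9 bits=0x9 at bit 7: 0x04d3
tag (1b) val=1 bits=0x1 at bit 11: 0x0cd3
err (3b) val=3 bits=0x3 at bit 12: 0x3cd3
opcode (1b) val=0 bits=0x0 at bit 15: 0x3cd3
word = 0x3cd3 → little-endian bytes:
  [0]=0xd3  [1]=0x3c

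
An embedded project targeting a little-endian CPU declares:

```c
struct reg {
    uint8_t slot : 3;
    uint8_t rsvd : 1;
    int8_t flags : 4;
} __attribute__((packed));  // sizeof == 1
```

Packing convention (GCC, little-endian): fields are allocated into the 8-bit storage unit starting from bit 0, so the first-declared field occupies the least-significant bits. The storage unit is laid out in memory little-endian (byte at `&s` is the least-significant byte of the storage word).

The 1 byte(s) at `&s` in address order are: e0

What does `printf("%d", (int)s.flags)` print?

-2

[0]=0xe0 (little-endian) → word 0xe0
slot [0+:3] = (word>>0) & 0x7 = 0
rsvd [3+:1] = (word>>3) & 0x1 = 0
flags [4+:4] = (word>>4) & 0xf = 14  ←
flags signed 4b, MSB=1: 14 - 16 = -2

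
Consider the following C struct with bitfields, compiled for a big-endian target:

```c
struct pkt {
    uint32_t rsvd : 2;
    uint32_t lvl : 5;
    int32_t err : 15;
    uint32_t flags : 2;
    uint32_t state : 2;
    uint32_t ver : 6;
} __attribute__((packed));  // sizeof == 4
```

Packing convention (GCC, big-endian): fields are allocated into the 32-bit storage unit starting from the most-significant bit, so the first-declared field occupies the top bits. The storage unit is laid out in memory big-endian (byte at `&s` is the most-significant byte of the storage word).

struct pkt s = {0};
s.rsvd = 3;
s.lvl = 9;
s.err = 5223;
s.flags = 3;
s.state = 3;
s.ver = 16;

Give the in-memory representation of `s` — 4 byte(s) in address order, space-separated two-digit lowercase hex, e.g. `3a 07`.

rsvd (2b) val=3 bits=0x3 at bit 30: 0xc0000000
lvl (5b) val=9 bits=0x9 at bit 25: 0xd2000000
err (15b) val=5223 bits=0x1467 at bit 10: 0xd2519c00
flags (2b) val=3 bits=0x3 at bit 8: 0xd2519f00
state (2b) val=3 bits=0x3 at bit 6: 0xd2519fc0
ver (6b) val=16 bits=0x10 at bit 0: 0xd2519fd0
word = 0xd2519fd0 → big-endian bytes:
  [0]=0xd2  [1]=0x51  [2]=0x9f  [3]=0xd0

d2 51 9f d0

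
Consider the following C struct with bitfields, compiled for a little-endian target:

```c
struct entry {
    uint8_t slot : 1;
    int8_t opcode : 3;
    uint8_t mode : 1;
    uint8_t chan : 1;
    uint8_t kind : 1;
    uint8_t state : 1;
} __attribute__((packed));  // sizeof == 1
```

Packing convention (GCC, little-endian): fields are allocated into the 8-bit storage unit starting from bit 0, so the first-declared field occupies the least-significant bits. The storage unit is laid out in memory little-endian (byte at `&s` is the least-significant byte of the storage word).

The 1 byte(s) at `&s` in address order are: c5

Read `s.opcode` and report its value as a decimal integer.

[0]=0xc5 (little-endian) → word 0xc5
slot:1 @ bit 0 → (0xc5>>0)&0x1 = 0x1
opcode:3 @ bit 1 → (0xc5>>1)&0x7 = 0x2  ←
mode:1 @ bit 4 → (0xc5>>4)&0x1 = 0x0
chan:1 @ bit 5 → (0xc5>>5)&0x1 = 0x0
kind:1 @ bit 6 → (0xc5>>6)&0x1 = 0x1
state:1 @ bit 7 → (0xc5>>7)&0x1 = 0x1
opcode signed 3b, MSB=0: value = 2

2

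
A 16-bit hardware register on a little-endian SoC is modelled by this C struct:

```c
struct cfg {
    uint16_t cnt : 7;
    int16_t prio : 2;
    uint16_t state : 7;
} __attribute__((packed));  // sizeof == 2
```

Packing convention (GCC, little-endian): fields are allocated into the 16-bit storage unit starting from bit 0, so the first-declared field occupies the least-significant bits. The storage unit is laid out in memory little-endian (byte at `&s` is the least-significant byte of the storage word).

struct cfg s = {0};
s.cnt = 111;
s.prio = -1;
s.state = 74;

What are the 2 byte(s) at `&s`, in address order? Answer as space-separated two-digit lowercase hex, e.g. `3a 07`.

cnt:7 = 111 → 0x6f << 0 → word 0x006f
prio:2 = -1 → 0x3 << 7 → word 0x01ef
state:7 = 74 → 0x4a << 9 → word 0x95ef
word = 0x95ef → little-endian bytes:
  [0]=0xef  [1]=0x95

ef 95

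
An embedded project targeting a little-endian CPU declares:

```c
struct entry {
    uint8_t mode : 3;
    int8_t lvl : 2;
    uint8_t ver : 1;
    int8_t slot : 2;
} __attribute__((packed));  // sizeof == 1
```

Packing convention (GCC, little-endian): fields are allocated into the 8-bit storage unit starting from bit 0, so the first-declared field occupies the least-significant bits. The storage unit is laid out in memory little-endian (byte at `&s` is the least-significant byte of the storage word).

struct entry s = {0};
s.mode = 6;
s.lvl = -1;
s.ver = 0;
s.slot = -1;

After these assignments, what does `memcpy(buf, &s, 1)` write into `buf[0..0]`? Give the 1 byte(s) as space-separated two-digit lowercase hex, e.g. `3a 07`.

mode (3b) val=6 bits=0x6 at bit 0: 0x06
lvl (2b) val=-1 bits=0x3 at bit 3: 0x1e
ver (1b) val=0 bits=0x0 at bit 5: 0x1e
slot (2b) val=-1 bits=0x3 at bit 6: 0xde
word = 0xde → little-endian bytes:
  [0]=0xde

de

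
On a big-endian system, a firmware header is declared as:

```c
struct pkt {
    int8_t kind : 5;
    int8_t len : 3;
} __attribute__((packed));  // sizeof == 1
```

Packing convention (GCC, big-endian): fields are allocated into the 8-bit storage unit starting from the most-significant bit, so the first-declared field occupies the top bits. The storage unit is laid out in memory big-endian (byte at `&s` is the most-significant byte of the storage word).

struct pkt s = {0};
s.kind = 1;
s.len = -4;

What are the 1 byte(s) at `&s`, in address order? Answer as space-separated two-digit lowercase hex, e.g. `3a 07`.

kind (5b) val=1 bits=0x1 at bit 3: 0x08
len (3b) val=-4 bits=0x4 at bit 0: 0x0c
word = 0x0c → big-endian bytes:
  [0]=0x0c

0c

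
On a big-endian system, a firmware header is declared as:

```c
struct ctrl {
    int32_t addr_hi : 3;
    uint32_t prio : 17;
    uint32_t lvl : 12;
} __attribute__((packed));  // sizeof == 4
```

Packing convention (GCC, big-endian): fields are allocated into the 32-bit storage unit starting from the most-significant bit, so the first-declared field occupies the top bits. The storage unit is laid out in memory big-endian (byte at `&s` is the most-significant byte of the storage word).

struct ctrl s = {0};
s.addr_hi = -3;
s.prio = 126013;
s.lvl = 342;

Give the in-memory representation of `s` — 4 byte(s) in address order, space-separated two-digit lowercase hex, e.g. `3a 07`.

be c3 d1 56

addr_hi (3b) val=-3 bits=0x5 at bit 29: 0xa0000000
prio (17b) val=126013 bits=0x1ec3d at bit 12: 0xbec3d000
lvl (12b) val=342 bits=0x156 at bit 0: 0xbec3d156
word = 0xbec3d156 → big-endian bytes:
  [0]=0xbe  [1]=0xc3  [2]=0xd1  [3]=0x56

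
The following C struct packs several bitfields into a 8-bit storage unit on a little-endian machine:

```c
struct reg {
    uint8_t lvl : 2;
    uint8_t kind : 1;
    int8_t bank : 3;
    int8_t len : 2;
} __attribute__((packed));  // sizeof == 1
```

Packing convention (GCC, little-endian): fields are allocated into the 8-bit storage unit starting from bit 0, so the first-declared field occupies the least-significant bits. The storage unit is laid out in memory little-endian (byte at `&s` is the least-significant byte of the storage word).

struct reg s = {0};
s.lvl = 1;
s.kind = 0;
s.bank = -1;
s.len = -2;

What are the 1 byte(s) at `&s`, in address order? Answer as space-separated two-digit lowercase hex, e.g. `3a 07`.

b9

[0+:2] lvl=1 & 0x3 = 0x1; word=0x01
[2+:1] kind=0 & 0x1 = 0x0; word=0x01
[3+:3] bank=-1 & 0x7 = 0x7; word=0x39
[6+:2] len=-2 & 0x3 = 0x2; word=0xb9
word = 0xb9 → little-endian bytes:
  [0]=0xb9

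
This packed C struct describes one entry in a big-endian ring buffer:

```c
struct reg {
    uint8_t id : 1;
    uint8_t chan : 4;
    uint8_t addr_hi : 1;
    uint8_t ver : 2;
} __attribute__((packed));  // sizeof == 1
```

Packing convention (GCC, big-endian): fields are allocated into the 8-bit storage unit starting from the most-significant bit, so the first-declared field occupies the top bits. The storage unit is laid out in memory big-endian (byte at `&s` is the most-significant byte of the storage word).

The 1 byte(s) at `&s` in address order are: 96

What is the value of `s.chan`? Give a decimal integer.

2

[0]=0x96 (big-endian) → word 0x96
id:1 @ bit 7 → (0x96>>7)&0x1 = 0x1
chan:4 @ bit 3 → (0x96>>3)&0xf = 0x2  ←
addr_hi:1 @ bit 2 → (0x96>>2)&0x1 = 0x1
ver:2 @ bit 0 → (0x96>>0)&0x3 = 0x2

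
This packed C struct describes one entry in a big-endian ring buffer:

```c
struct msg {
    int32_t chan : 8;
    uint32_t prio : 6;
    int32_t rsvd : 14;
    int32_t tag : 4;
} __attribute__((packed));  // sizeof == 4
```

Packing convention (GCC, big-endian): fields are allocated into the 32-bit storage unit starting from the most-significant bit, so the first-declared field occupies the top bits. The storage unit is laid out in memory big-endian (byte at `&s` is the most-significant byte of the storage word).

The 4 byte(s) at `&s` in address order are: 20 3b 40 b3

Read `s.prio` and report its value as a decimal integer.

14

[0]=0x20 [1]=0x3b [2]=0x40 [3]=0xb3 (big-endian) → word 0x203b40b3
chan [24+:8] = (word>>24) & 0xff = 32
prio [18+:6] = (word>>18) & 0x3f = 14  ←
rsvd [4+:14] = (word>>4) & 0x3fff = 13323
tag [0+:4] = (word>>0) & 0xf = 3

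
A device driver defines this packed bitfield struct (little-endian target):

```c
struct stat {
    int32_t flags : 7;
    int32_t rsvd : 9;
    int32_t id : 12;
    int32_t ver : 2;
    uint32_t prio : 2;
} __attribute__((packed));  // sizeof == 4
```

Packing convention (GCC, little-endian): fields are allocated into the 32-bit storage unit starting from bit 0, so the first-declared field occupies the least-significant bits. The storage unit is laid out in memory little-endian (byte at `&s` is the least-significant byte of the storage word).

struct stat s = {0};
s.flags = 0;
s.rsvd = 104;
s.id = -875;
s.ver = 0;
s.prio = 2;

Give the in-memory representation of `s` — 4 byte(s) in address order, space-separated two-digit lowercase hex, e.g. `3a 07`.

00 34 95 8c

flags (7b) val=0 bits=0x0 at bit 0: 0x00000000
rsvd (9b) val=104 bits=0x68 at bit 7: 0x00003400
id (12b) val=-875 bits=0xc95 at bit 16: 0x0c953400
ver (2b) val=0 bits=0x0 at bit 28: 0x0c953400
prio (2b) val=2 bits=0x2 at bit 30: 0x8c953400
word = 0x8c953400 → little-endian bytes:
  [0]=0x00  [1]=0x34  [2]=0x95  [3]=0x8c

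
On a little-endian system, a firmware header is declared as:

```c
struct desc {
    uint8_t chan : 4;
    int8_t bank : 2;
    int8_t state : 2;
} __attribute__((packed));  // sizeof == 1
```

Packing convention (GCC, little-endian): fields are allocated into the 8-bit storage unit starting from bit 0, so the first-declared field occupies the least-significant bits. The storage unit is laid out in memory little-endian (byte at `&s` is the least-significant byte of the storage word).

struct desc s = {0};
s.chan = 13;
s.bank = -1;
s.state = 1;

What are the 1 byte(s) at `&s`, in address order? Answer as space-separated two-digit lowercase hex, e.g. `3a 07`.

chan:4 = 13 → 0xd << 0 → word 0x0d
bank:2 = -1 → 0x3 << 4 → word 0x3d
state:2 = 1 → 0x1 << 6 → word 0x7d
word = 0x7d → little-endian bytes:
  [0]=0x7d

7d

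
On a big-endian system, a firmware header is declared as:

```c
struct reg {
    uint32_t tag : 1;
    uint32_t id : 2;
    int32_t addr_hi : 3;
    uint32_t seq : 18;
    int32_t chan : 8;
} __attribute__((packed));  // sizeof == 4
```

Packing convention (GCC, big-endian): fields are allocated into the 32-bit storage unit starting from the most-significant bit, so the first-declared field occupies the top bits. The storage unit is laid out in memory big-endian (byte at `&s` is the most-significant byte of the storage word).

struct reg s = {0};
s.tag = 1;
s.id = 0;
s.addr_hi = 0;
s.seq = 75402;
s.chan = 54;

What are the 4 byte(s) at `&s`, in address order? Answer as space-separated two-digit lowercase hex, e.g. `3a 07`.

tag (1b) val=1 bits=0x1 at bit 31: 0x80000000
id (2b) val=0 bits=0x0 at bit 29: 0x80000000
addr_hi (3b) val=0 bits=0x0 at bit 26: 0x80000000
seq (18b) val=75402 bits=0x1268a at bit 8: 0x81268a00
chan (8b) val=54 bits=0x36 at bit 0: 0x81268a36
word = 0x81268a36 → big-endian bytes:
  [0]=0x81  [1]=0x26  [2]=0x8a  [3]=0x36

81 26 8a 36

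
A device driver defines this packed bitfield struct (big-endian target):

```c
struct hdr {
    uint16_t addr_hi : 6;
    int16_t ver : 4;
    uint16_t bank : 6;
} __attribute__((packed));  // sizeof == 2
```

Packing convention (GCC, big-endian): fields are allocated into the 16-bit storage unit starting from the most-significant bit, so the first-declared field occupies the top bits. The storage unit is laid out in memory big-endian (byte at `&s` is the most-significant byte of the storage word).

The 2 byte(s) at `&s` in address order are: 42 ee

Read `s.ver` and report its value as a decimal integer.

[0]=0x42 [1]=0xee (big-endian) → word 0x42ee
addr_hi [10+:6] = (word>>10) & 0x3f = 16
ver [6+:4] = (word>>6) & 0xf = 11  ←
bank [0+:6] = (word>>0) & 0x3f = 46
ver signed 4b, MSB=1: 11 - 16 = -5

-5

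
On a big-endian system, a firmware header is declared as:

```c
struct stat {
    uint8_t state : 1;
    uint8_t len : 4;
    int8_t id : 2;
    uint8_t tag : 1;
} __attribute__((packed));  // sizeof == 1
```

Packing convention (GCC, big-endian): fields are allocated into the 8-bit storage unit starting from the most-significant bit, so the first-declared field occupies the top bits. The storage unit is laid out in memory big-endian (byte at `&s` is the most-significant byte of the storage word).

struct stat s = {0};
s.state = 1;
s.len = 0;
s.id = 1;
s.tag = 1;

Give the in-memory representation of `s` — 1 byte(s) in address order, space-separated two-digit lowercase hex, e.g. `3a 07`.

83

state:1 = 1 → 0x1 << 7 → word 0x80
len:4 = 0 → 0x0 << 3 → word 0x80
id:2 = 1 → 0x1 << 1 → word 0x82
tag:1 = 1 → 0x1 << 0 → word 0x83
word = 0x83 → big-endian bytes:
  [0]=0x83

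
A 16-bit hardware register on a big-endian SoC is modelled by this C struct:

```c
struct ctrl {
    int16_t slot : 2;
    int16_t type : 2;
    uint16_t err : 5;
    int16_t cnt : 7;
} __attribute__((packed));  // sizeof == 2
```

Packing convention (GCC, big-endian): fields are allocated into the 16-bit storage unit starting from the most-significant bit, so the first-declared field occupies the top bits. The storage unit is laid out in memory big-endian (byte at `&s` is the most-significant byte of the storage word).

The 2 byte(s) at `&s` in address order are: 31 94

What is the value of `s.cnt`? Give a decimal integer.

[0]=0x31 [1]=0x94 (big-endian) → word 0x3194
slot [14+:2] = (word>>14) & 0x3 = 0
type [12+:2] = (word>>12) & 0x3 = 3
err [7+:5] = (word>>7) & 0x1f = 3
cnt [0+:7] = (word>>0) & 0x7f = 20  ←
cnt signed 7b, MSB=0: value = 20

20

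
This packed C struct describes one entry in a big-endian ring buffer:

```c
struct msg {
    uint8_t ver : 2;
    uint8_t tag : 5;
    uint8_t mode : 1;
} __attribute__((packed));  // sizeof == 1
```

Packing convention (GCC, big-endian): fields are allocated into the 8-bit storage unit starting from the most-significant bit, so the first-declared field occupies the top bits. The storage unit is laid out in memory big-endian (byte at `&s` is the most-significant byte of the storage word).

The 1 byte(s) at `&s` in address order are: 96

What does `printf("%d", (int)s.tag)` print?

11

[0]=0x96 (big-endian) → word 0x96
ver [6+:2] = (word>>6) & 0x3 = 2
tag [1+:5] = (word>>1) & 0x1f = 11  ←
mode [0+:1] = (word>>0) & 0x1 = 0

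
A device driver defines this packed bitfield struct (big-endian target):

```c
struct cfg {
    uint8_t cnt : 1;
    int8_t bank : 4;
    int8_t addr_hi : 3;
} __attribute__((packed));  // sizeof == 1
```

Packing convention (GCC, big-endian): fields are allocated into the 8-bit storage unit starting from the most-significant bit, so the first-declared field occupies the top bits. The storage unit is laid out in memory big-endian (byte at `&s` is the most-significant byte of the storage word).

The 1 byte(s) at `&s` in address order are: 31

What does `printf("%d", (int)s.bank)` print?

[0]=0x31 (big-endian) → word 0x31
cnt:1 @ bit 7 → (0x31>>7)&0x1 = 0x0
bank:4 @ bit 3 → (0x31>>3)&0xf = 0x6  ←
addr_hi:3 @ bit 0 → (0x31>>0)&0x7 = 0x1
bank signed 4b, MSB=0: value = 6

6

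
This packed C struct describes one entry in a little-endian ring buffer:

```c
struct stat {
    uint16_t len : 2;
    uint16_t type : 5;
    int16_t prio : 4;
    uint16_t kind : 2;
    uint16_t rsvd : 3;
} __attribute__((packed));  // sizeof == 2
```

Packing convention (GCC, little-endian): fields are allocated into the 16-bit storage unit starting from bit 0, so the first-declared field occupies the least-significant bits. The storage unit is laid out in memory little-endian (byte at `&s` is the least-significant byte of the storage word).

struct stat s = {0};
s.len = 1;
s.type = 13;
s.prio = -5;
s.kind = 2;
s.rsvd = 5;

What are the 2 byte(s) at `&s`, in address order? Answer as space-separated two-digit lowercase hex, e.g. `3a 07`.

[0+:2] len=1 & 0x3 = 0x1; word=0x0001
[2+:5] type=13 & 0x1f = 0xd; word=0x0035
[7+:4] prio=-5 & 0xf = 0xb; word=0x05b5
[11+:2] kind=2 & 0x3 = 0x2; word=0x15b5
[13+:3] rsvd=5 & 0x7 = 0x5; word=0xb5b5
word = 0xb5b5 → little-endian bytes:
  [0]=0xb5  [1]=0xb5

b5 b5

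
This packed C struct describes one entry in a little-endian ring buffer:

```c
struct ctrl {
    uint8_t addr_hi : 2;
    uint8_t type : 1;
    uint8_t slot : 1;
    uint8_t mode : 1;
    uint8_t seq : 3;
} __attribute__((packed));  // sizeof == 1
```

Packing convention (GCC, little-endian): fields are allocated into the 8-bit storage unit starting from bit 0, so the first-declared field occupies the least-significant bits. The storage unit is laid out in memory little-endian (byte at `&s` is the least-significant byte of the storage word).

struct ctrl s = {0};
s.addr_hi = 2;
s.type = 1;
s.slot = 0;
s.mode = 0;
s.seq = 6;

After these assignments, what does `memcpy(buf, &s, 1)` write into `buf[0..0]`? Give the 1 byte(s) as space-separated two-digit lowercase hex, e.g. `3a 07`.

[0+:2] addr_hi=2 & 0x3 = 0x2; word=0x02
[2+:1] type=1 & 0x1 = 0x1; word=0x06
[3+:1] slot=0 & 0x1 = 0x0; word=0x06
[4+:1] mode=0 & 0x1 = 0x0; word=0x06
[5+:3] seq=6 & 0x7 = 0x6; word=0xc6
word = 0xc6 → little-endian bytes:
  [0]=0xc6

c6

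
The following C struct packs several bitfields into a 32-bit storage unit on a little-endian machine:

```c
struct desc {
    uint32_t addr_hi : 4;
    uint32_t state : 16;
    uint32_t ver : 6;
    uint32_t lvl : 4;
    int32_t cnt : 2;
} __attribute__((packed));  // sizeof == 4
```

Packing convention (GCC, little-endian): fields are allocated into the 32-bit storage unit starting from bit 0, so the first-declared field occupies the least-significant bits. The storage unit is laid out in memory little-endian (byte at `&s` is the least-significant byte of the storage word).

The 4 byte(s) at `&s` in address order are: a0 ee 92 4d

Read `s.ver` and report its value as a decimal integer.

[0]=0xa0 [1]=0xee [2]=0x92 [3]=0x4d (little-endian) → word 0x4d92eea0
addr_hi:4 @ bit 0 → (0x4d92eea0>>0)&0xf = 0x0
state:16 @ bit 4 → (0x4d92eea0>>4)&0xffff = 0x2eea
ver:6 @ bit 20 → (0x4d92eea0>>20)&0x3f = 0x19  ←
lvl:4 @ bit 26 → (0x4d92eea0>>26)&0xf = 0x3
cnt:2 @ bit 30 → (0x4d92eea0>>30)&0x3 = 0x1

25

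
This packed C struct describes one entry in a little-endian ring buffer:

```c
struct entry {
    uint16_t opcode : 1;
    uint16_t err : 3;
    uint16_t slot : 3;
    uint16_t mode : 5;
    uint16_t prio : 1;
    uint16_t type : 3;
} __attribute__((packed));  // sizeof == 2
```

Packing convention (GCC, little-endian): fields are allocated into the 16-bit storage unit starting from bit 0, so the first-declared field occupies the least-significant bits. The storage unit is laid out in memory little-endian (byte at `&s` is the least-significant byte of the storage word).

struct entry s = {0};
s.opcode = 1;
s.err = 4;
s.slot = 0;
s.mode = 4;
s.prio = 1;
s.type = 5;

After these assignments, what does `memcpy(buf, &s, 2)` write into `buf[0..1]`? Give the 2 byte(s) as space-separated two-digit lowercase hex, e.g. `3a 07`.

09 b2

opcode (1b) val=1 bits=0x1 at bit 0: 0x0001
err (3b) val=4 bits=0x4 at bit 1: 0x0009
slot (3b) val=0 bits=0x0 at bit 4: 0x0009
mode (5b) val=4 bits=0x4 at bit 7: 0x0209
prio (1b) val=1 bits=0x1 at bit 12: 0x1209
type (3b) val=5 bits=0x5 at bit 13: 0xb209
word = 0xb209 → little-endian bytes:
  [0]=0x09  [1]=0xb2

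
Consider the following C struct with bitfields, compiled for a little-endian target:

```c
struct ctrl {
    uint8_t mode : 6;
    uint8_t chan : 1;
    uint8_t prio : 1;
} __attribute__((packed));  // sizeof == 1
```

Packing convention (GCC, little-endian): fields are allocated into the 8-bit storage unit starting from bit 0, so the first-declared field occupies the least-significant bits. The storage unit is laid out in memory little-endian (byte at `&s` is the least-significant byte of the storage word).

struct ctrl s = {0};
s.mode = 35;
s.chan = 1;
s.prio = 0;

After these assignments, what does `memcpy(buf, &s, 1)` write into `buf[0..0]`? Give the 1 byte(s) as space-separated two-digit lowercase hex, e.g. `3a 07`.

mode (6b) val=35 bits=0x23 at bit 0: 0x23
chan (1b) val=1 bits=0x1 at bit 6: 0x63
prio (1b) val=0 bits=0x0 at bit 7: 0x63
word = 0x63 → little-endian bytes:
  [0]=0x63

63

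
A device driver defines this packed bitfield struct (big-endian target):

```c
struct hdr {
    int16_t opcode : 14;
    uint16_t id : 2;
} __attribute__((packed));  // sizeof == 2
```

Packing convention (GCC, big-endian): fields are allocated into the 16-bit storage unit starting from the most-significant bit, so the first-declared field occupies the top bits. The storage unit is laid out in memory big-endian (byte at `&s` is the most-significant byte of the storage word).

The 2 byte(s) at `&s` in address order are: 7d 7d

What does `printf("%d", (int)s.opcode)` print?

[0]=0x7d [1]=0x7d (big-endian) → word 0x7d7d
opcode [2+:14] = (word>>2) & 0x3fff = 8031  ←
id [0+:2] = (word>>0) & 0x3 = 1
opcode signed 14b, MSB=0: value = 8031

8031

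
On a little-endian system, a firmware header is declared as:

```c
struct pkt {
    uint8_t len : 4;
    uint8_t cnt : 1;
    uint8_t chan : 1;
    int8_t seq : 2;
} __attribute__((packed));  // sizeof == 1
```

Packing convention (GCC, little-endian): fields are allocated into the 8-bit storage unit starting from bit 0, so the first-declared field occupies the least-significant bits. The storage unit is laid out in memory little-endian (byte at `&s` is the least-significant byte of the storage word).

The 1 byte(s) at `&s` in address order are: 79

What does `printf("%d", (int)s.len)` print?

9

[0]=0x79 (little-endian) → word 0x79
len [0+:4] = (word>>0) & 0xf = 9  ←
cnt [4+:1] = (word>>4) & 0x1 = 1
chan [5+:1] = (word>>5) & 0x1 = 1
seq [6+:2] = (word>>6) & 0x3 = 1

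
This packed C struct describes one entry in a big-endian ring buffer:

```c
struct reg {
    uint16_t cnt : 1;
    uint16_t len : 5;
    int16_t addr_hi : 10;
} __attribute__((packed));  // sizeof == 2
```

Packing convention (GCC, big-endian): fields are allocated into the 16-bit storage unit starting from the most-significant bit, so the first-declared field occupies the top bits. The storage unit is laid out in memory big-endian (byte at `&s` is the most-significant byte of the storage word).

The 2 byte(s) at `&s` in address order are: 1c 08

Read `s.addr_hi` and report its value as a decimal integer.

[0]=0x1c [1]=0x08 (big-endian) → word 0x1c08
cnt [15+:1] = (word>>15) & 0x1 = 0
len [10+:5] = (word>>10) & 0x1f = 7
addr_hi [0+:10] = (word>>0) & 0x3ff = 8  ←
addr_hi signed 10b, MSB=0: value = 8

8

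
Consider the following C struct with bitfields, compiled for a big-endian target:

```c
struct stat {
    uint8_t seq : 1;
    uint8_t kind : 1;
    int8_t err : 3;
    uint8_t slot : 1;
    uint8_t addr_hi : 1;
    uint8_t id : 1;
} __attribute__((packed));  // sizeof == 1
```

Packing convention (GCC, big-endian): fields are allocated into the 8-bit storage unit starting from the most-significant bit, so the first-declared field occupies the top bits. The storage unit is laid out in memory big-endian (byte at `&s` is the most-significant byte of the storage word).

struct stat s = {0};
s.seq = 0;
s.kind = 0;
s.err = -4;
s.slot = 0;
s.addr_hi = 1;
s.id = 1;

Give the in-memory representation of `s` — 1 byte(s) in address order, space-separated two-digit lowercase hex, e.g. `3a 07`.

23

[7+:1] seq=0 & 0x1 = 0x0; word=0x00
[6+:1] kind=0 & 0x1 = 0x0; word=0x00
[3+:3] err=-4 & 0x7 = 0x4; word=0x20
[2+:1] slot=0 & 0x1 = 0x0; word=0x20
[1+:1] addr_hi=1 & 0x1 = 0x1; word=0x22
[0+:1] id=1 & 0x1 = 0x1; word=0x23
word = 0x23 → big-endian bytes:
  [0]=0x23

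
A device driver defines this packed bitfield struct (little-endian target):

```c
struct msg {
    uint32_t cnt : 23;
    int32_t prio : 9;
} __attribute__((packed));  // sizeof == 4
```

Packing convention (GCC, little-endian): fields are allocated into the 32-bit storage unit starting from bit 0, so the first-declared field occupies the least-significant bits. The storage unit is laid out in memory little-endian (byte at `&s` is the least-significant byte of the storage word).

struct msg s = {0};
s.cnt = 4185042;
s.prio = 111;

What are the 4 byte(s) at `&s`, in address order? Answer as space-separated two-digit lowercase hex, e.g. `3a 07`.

d2 db bf 37

[0+:23] cnt=4185042 & 0x7fffff = 0x3fdbd2; word=0x003fdbd2
[23+:9] prio=111 & 0x1ff = 0x6f; word=0x37bfdbd2
word = 0x37bfdbd2 → little-endian bytes:
  [0]=0xd2  [1]=0xdb  [2]=0xbf  [3]=0x37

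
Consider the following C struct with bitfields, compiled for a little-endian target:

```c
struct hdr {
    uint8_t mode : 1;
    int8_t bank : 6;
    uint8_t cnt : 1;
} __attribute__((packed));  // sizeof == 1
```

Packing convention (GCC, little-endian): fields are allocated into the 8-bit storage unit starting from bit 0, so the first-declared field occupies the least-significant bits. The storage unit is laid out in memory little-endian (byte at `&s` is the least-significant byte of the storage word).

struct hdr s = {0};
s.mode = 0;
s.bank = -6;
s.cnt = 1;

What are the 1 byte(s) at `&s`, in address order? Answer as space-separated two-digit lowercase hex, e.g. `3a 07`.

f4

mode:1 = 0 → 0x0 << 0 → word 0x00
bank:6 = -6 → 0x3a << 1 → word 0x74
cnt:1 = 1 → 0x1 << 7 → word 0xf4
word = 0xf4 → little-endian bytes:
  [0]=0xf4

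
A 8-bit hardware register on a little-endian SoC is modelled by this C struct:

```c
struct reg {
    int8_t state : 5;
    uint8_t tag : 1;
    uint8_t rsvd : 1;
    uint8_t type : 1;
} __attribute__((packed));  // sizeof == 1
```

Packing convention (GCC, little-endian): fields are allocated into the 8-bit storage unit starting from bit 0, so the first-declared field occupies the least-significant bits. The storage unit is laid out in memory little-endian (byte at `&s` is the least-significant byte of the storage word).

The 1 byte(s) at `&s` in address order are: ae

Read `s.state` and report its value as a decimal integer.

14

[0]=0xae (little-endian) → word 0xae
state:5 @ bit 0 → (0xae>>0)&0x1f = 0xe  ←
tag:1 @ bit 5 → (0xae>>5)&0x1 = 0x1
rsvd:1 @ bit 6 → (0xae>>6)&0x1 = 0x0
type:1 @ bit 7 → (0xae>>7)&0x1 = 0x1
state signed 5b, MSB=0: value = 14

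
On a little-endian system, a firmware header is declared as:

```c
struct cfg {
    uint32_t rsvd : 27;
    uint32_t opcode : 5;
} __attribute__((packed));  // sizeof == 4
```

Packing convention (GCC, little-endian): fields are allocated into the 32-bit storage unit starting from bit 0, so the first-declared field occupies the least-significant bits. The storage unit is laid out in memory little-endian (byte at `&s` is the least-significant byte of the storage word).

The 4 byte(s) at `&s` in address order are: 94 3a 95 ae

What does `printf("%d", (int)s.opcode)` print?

21

[0]=0x94 [1]=0x3a [2]=0x95 [3]=0xae (little-endian) → word 0xae953a94
rsvd [0+:27] = (word>>0) & 0x7ffffff = 110443156
opcode [27+:5] = (word>>27) & 0x1f = 21  ←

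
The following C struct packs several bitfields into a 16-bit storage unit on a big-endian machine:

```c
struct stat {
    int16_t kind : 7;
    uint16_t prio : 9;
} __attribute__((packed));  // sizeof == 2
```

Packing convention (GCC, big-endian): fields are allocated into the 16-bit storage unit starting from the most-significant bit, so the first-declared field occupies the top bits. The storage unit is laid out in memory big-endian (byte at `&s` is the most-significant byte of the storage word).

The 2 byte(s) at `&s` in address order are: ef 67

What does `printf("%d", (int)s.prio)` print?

359

[0]=0xef [1]=0x67 (big-endian) → word 0xef67
kind [9+:7] = (word>>9) & 0x7f = 119
prio [0+:9] = (word>>0) & 0x1ff = 359  ←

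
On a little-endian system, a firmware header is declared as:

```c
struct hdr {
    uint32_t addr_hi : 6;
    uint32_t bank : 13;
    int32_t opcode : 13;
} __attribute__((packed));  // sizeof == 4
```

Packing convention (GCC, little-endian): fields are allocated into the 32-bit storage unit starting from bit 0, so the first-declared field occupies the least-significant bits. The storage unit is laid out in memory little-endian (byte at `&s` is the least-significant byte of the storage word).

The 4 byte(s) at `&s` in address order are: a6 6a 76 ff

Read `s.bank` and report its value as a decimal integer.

6570

[0]=0xa6 [1]=0x6a [2]=0x76 [3]=0xff (little-endian) → word 0xff766aa6
addr_hi:6 @ bit 0 → (0xff766aa6>>0)&0x3f = 0x26
bank:13 @ bit 6 → (0xff766aa6>>6)&0x1fff = 0x19aa  ←
opcode:13 @ bit 19 → (0xff766aa6>>19)&0x1fff = 0x1fee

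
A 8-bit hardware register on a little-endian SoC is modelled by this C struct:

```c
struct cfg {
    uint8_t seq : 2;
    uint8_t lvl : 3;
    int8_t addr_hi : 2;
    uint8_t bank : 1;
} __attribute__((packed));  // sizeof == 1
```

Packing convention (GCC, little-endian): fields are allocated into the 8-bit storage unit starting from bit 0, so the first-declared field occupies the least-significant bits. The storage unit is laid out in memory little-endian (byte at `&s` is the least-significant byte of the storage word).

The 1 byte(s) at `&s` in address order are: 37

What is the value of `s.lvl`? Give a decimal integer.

[0]=0x37 (little-endian) → word 0x37
seq [0+:2] = (word>>0) & 0x3 = 3
lvl [2+:3] = (word>>2) & 0x7 = 5  ←
addr_hi [5+:2] = (word>>5) & 0x3 = 1
bank [7+:1] = (word>>7) & 0x1 = 0

5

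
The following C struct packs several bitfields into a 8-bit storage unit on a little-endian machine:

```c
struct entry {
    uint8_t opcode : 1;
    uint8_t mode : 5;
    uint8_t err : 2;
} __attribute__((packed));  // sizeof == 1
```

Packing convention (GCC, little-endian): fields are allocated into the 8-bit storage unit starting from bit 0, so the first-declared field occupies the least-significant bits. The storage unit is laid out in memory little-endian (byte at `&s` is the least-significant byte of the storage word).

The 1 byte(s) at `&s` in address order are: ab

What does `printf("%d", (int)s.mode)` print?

[0]=0xab (little-endian) → word 0xab
opcode [0+:1] = (word>>0) & 0x1 = 1
mode [1+:5] = (word>>1) & 0x1f = 21  ←
err [6+:2] = (word>>6) & 0x3 = 2

21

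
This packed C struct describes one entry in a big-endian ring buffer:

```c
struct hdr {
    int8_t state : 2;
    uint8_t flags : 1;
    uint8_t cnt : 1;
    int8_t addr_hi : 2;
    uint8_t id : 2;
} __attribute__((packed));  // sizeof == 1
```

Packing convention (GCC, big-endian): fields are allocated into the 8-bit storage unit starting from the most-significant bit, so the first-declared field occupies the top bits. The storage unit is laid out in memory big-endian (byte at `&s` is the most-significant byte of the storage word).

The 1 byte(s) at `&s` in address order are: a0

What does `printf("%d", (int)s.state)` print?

[0]=0xa0 (big-endian) → word 0xa0
state:2 @ bit 6 → (0xa0>>6)&0x3 = 0x2  ←
flags:1 @ bit 5 → (0xa0>>5)&0x1 = 0x1
cnt:1 @ bit 4 → (0xa0>>4)&0x1 = 0x0
addr_hi:2 @ bit 2 → (0xa0>>2)&0x3 = 0x0
id:2 @ bit 0 → (0xa0>>0)&0x3 = 0x0
state signed 2b, MSB=1: 2 - 4 = -2

-2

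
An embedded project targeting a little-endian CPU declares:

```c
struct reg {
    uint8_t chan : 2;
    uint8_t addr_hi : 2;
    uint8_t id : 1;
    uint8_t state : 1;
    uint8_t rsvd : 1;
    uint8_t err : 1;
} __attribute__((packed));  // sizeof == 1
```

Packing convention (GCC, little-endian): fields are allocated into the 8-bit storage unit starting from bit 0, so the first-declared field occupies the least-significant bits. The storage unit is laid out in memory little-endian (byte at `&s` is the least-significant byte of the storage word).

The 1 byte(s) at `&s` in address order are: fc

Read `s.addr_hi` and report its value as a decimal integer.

3

[0]=0xfc (little-endian) → word 0xfc
chan [0+:2] = (word>>0) & 0x3 = 0
addr_hi [2+:2] = (word>>2) & 0x3 = 3  ←
id [4+:1] = (word>>4) & 0x1 = 1
state [5+:1] = (word>>5) & 0x1 = 1
rsvd [6+:1] = (word>>6) & 0x1 = 1
err [7+:1] = (word>>7) & 0x1 = 1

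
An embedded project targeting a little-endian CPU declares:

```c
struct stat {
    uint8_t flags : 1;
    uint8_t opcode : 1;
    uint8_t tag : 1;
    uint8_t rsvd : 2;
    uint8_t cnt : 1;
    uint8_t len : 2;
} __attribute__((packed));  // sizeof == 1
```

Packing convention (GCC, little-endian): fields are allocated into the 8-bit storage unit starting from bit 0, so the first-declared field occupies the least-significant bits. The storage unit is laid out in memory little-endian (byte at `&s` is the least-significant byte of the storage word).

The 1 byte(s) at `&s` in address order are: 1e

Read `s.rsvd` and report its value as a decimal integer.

3

[0]=0x1e (little-endian) → word 0x1e
flags:1 @ bit 0 → (0x1e>>0)&0x1 = 0x0
opcode:1 @ bit 1 → (0x1e>>1)&0x1 = 0x1
tag:1 @ bit 2 → (0x1e>>2)&0x1 = 0x1
rsvd:2 @ bit 3 → (0x1e>>3)&0x3 = 0x3  ←
cnt:1 @ bit 5 → (0x1e>>5)&0x1 = 0x0
len:2 @ bit 6 → (0x1e>>6)&0x3 = 0x0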